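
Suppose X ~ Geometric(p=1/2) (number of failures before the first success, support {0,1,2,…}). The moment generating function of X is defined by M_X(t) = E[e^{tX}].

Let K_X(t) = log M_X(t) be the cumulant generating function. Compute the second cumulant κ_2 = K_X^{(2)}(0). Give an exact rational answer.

M_X(t) = 1/(2*(1 - e^(t)/2))
K_X(t) = log M_X(t) = -log(1 - e^(t)/2) - log(2)
K^(2)(t) = 2*e^(t)/(e^(2*t) - 4*e^(t) + 4)

κ_2 = K^(2)(0) = 2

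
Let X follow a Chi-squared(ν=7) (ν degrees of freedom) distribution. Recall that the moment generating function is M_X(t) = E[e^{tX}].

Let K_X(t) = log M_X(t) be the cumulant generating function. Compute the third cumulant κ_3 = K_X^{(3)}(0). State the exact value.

M_X(t) = (1 - 2*t)^(-7/2)
K_X(t) = log M_X(t) = -7*log(1 - 2*t)/2
dK/dt = -7/(2*t - 1)
d^2K/dt^2 = 14/(4*t^2 - 4*t + 1)
d^3K/dt^3 = -56/(8*t^3 - 12*t^2 + 6*t - 1)

κ_3 = d^3K/dt^3 |_{t=0} = 56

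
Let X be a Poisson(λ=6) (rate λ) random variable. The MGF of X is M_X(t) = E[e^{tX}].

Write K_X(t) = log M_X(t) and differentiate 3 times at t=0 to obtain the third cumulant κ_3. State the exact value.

κ_3 = D^3[K](0) = 6

M_X(t) = e^(6*e^(t) - 6)
K_X(t) = log M_X(t) = 6*e^(t) - 6
D^3[K](t) = 6*e^(t)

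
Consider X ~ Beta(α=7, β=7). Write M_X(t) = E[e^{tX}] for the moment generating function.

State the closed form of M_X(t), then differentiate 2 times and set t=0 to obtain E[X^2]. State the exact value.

M_X(t) = ₁F₁(7; 14; t)
M^(2)(t) = 4*₁F₁(9; 16; t)/15

E[X^2] = M^(2)(0) = 4/15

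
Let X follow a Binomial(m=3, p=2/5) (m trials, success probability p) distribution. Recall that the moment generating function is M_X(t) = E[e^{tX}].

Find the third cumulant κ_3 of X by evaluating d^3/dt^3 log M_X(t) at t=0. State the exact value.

κ_3 = K′′′(0) = 18/125

M_X(t) = (2*e^(t)/5 + 3/5)^3
K_X(t) = log M_X(t) = 3*log(2*e^(t)/5 + 3/5)
K′(t) = 6*e^(t)/(2*e^(t) + 3)
K′′(t) = 18*e^(t)/(4*e^(2*t) + 12*e^(t) + 9)
K′′′(t) = (-36*e^(2*t) + 54*e^(t))/(8*e^(3*t) + 36*e^(2*t) + 54*e^(t) + 27)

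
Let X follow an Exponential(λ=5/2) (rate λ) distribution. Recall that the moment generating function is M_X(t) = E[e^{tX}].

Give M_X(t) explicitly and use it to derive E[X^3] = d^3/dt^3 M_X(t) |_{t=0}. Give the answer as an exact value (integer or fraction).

E[X^3] = d^3M/dt^3 |_{t=0} = 48/125

M_X(t) = 5/(2*(5/2 - t))
dM/dt = 10/(4*t^2 - 20*t + 25)
d^2M/dt^2 = -40/(8*t^3 - 60*t^2 + 150*t - 125)
d^3M/dt^3 = 240/(16*t^4 - 160*t^3 + 600*t^2 - 1000*t + 625)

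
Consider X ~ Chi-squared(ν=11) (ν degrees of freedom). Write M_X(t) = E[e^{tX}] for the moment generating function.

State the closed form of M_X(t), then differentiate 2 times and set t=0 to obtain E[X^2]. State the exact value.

E[X^2] = M^(2)(0) = 143

M_X(t) = (1 - 2*t)^(-11/2)
M^(2)(t) = -143/(128*t^7*√(1 - 2*t) - 448*t^6*√(1 - 2*t) + 672*t^5*√(1 - 2*t) - 560*t^4*√(1 - 2*t) + 280*t^3*√(1 - 2*t) - 84*t^2*√(1 - 2*t) + 14*t*√(1 - 2*t) - √(1 - 2*t))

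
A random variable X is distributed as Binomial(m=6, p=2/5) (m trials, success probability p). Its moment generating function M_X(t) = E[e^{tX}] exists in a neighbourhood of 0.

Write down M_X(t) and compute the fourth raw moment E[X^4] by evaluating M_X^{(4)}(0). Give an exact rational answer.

E[X^4] = d^4M/dt^4 |_{t=0} = 11412/125

M_X(t) = (2*e^(t)/5 + 3/5)^6
dM/dt = 384*e^(6*t)/15625 + 576*e^(5*t)/3125 + 1728*e^(4*t)/3125 + 2592*e^(3*t)/3125 + 1944*e^(2*t)/3125 + 2916*e^(t)/15625
d^2M/dt^2 = 2304*e^(6*t)/15625 + 576*e^(5*t)/625 + 6912*e^(4*t)/3125 + 7776*e^(3*t)/3125 + 3888*e^(2*t)/3125 + 2916*e^(t)/15625
d^3M/dt^3 = 13824*e^(6*t)/15625 + 576*e^(5*t)/125 + 27648*e^(4*t)/3125 + 23328*e^(3*t)/3125 + 7776*e^(2*t)/3125 + 2916*e^(t)/15625
d^4M/dt^4 = 82944*e^(6*t)/15625 + 576*e^(5*t)/25 + 110592*e^(4*t)/3125 + 69984*e^(3*t)/3125 + 15552*e^(2*t)/3125 + 2916*e^(t)/15625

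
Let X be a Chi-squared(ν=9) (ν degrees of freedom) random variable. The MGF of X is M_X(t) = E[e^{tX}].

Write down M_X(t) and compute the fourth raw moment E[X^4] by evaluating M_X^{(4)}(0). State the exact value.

M_X(t) = (1 - 2*t)^(-9/2)

E[X^4] = D^4[M](0) = 19305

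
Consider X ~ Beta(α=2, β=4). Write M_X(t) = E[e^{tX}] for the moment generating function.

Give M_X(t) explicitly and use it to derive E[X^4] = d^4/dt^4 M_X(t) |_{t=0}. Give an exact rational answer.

M_X(t) = ₁F₁(2; 6; t)
M′(t) = ₁F₁(3; 7; t)/3
M′′(t) = ₁F₁(4; 8; t)/7
M′′′(t) = ₁F₁(5; 9; t)/14
M′′′′(t) = 5*₁F₁(6; 10; t)/126

E[X^4] = M′′′′(0) = 5/126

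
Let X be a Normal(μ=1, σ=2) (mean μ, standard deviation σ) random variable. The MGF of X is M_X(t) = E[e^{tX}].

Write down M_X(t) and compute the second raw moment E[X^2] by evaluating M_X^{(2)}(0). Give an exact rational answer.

E[X^2] = D^2[M](0) = 5

M_X(t) = e^(2*t^2 + t)
D^2[M](t) = 16*t^2*e^(t)*e^(2*t^2) + 8*t*e^(t)*e^(2*t^2) + 5*e^(t)*e^(2*t^2)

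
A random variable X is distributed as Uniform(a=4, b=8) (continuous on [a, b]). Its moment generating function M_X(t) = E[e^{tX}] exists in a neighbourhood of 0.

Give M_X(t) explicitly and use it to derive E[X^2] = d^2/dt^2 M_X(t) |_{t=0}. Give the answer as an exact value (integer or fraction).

E[X^2] = M′′(0) = 112/3

M_X(t) = (e^(8*t) - e^(4*t))/(4*t)
M′(t) = (8*t*e^(8*t) - 4*t*e^(4*t) - e^(8*t) + e^(4*t))/(4*t^2)
M′′(t) = (32*t^2*e^(8*t) - 8*t^2*e^(4*t) - 8*t*e^(8*t) + 4*t*e^(4*t) + e^(8*t) - e^(4*t))/(2*t^3)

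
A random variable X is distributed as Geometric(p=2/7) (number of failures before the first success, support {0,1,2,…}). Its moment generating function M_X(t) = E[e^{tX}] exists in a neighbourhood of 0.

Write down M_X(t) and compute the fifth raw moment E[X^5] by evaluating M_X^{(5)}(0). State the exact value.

E[X^5] = D^5[M](0) = 47255/2

M_X(t) = 2/(7*(1 - 5*e^(t)/7))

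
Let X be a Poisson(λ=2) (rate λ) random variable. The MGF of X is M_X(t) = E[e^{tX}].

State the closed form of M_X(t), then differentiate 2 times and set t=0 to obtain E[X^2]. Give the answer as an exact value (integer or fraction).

E[X^2] = d^2M/dt^2 |_{t=0} = 6

M_X(t) = e^(2*e^(t) - 2)
dM/dt = 2*e^(-2)*e^(t)*e^(2*e^(t))
d^2M/dt^2 = (4*e^(2*t)*e^(2*e^(t)) + 2*e^(t)*e^(2*e^(t)))*e^(-2)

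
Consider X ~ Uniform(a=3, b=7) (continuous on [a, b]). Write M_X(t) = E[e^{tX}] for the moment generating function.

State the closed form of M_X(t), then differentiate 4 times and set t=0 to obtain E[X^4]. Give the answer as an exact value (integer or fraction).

M_X(t) = (e^(7*t) - e^(3*t))/(4*t)
dM/dt = (7*t*e^(7*t) - 3*t*e^(3*t) - e^(7*t) + e^(3*t))/(4*t^2)
d^2M/dt^2 = (49*t^2*e^(7*t) - 9*t^2*e^(3*t) - 14*t*e^(7*t) + 6*t*e^(3*t) + 2*e^(7*t) - 2*e^(3*t))/(4*t^3)
d^3M/dt^3 = (343*t^3*e^(7*t) - 27*t^3*e^(3*t) - 147*t^2*e^(7*t) + 27*t^2*e^(3*t) + 42*t*e^(7*t) - 18*t*e^(3*t) - 6*e^(7*t) + 6*e^(3*t))/(4*t^4)

E[X^4] = d^4M/dt^4 |_{t=0} = 4141/5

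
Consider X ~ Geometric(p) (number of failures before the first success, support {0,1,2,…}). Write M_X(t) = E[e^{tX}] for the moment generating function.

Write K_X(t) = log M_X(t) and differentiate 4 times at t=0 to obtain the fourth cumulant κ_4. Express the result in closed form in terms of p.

κ_4 = d^4K/dt^4 |_{t=0} = (-p^3 + 7*p^2 - 12*p + 6)/p^4

M_X(t) = p/(-(1 - p)*e^(t) + 1)
K_X(t) = log M_X(t) = log(p) - log(-(1 - p)*e^(t) + 1)
dK/dt = (-p*e^(t) + e^(t))/(p*e^(t) - e^(t) + 1)
d^2K/dt^2 = (-p*e^(t) + e^(t))/(p^2*e^(2*t) - 2*p*e^(2*t) + 2*p*e^(t) + e^(2*t) - 2*e^(t) + 1)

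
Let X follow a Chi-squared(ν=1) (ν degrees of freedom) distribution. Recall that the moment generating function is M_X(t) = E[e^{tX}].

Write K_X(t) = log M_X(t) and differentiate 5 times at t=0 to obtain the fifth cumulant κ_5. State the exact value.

κ_5 = K′′′′′(0) = 384

M_X(t) = 1/√(1 - 2*t)
K_X(t) = log M_X(t) = -log(1 - 2*t)/2
K′(t) = -1/(2*t - 1)
K′′(t) = 2/(4*t^2 - 4*t + 1)
K′′′(t) = -8/(8*t^3 - 12*t^2 + 6*t - 1)
K′′′′(t) = 48/(16*t^4 - 32*t^3 + 24*t^2 - 8*t + 1)
K′′′′′(t) = -384/(32*t^5 - 80*t^4 + 80*t^3 - 40*t^2 + 10*t - 1)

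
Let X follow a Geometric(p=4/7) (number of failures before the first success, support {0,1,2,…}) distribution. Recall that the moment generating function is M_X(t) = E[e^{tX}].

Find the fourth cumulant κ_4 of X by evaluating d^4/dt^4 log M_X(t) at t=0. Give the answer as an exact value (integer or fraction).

M_X(t) = 4/(7*(1 - 3*e^(t)/7))
K_X(t) = log M_X(t) = -log(1 - 3*e^(t)/7) - log(7) + 2*log(2)
dK/dt = -3*e^(t)/(3*e^(t) - 7)
d^2K/dt^2 = 21*e^(t)/(9*e^(2*t) - 42*e^(t) + 49)
d^3K/dt^3 = (-63*e^(2*t) - 147*e^(t))/(27*e^(3*t) - 189*e^(2*t) + 441*e^(t) - 343)
d^4K/dt^4 = (189*e^(3*t) + 1764*e^(2*t) + 1029*e^(t))/(81*e^(4*t) - 756*e^(3*t) + 2646*e^(2*t) - 4116*e^(t) + 2401)

κ_4 = d^4K/dt^4 |_{t=0} = 1491/128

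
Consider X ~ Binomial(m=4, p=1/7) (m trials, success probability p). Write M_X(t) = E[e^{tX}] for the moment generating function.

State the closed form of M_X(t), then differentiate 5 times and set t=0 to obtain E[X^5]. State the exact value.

E[X^5] = M^(5)(0) = 14632/2401

M_X(t) = (e^(t)/7 + 6/7)^4
M^(5)(t) = 1024*e^(4*t)/2401 + 5832*e^(3*t)/2401 + 6912*e^(2*t)/2401 + 864*e^(t)/2401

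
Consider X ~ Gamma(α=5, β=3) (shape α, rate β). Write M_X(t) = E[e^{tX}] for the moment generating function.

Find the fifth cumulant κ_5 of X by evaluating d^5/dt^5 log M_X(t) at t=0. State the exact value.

M_X(t) = 243/(3 - t)^5
K_X(t) = log M_X(t) = -5*log(3 - t) + 5*log(3)
K′(t) = -5/(t - 3)
K′′(t) = 5/(t^2 - 6*t + 9)
K′′′(t) = -10/(t^3 - 9*t^2 + 27*t - 27)
K′′′′(t) = 30/(t^4 - 12*t^3 + 54*t^2 - 108*t + 81)
K′′′′′(t) = -120/(t^5 - 15*t^4 + 90*t^3 - 270*t^2 + 405*t - 243)

κ_5 = K′′′′′(0) = 40/81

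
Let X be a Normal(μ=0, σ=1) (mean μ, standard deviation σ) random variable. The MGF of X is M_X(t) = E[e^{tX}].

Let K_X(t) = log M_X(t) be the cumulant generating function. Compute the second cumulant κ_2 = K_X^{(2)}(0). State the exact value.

κ_2 = d^2K/dt^2 |_{t=0} = 1

M_X(t) = e^(t^2/2)
K_X(t) = log M_X(t) = t^2/2
dK/dt = t
d^2K/dt^2 = 1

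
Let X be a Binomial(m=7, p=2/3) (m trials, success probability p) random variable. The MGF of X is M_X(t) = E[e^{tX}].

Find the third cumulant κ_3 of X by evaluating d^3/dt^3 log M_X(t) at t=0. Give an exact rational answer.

κ_3 = D^3[K](0) = -14/27

M_X(t) = (2*e^(t)/3 + 1/3)^7
K_X(t) = log M_X(t) = 7*log(2*e^(t)/3 + 1/3)
D^3[K](t) = (-28*e^(2*t) + 14*e^(t))/(8*e^(3*t) + 12*e^(2*t) + 6*e^(t) + 1)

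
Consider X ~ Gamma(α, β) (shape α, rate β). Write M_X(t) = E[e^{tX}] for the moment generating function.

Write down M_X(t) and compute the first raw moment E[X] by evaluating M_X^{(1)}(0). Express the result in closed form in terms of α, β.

M_X(t) = (β/(β - t))^α
D[M](t) = -α*β^α*(1/(β - t))^α/(-β + t)

E[X] = D[M](0) = α/β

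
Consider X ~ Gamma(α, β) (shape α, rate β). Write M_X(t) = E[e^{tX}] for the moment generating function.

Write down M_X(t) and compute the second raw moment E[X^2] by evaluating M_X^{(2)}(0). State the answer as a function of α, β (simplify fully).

M_X(t) = (β/(β - t))^α
dM/dt = -α*β^α*(1/(β - t))^α/(-β + t)
d^2M/dt^2 = (α^2*β^α*(1/(β - t))^α + α*β^α*(1/(β - t))^α)/(β^2 - 2*β*t + t^2)

E[X^2] = d^2M/dt^2 |_{t=0} = α*(α + 1)/β^2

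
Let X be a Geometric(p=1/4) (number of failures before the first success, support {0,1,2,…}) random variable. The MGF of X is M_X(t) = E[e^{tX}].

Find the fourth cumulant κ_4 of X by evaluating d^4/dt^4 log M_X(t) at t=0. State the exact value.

M_X(t) = 1/(4*(1 - 3*e^(t)/4))
K_X(t) = log M_X(t) = -log(1 - 3*e^(t)/4) - 2*log(2)
dK/dt = -3*e^(t)/(3*e^(t) - 4)
d^2K/dt^2 = 12*e^(t)/(9*e^(2*t) - 24*e^(t) + 16)
d^3K/dt^3 = (-36*e^(2*t) - 48*e^(t))/(27*e^(3*t) - 108*e^(2*t) + 144*e^(t) - 64)
d^4K/dt^4 = (108*e^(3*t) + 576*e^(2*t) + 192*e^(t))/(81*e^(4*t) - 432*e^(3*t) + 864*e^(2*t) - 768*e^(t) + 256)

κ_4 = d^4K/dt^4 |_{t=0} = 876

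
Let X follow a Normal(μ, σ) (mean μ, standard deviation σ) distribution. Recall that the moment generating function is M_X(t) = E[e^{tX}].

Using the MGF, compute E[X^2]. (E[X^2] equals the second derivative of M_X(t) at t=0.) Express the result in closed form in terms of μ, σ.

E[X^2] = M^(2)(0) = μ^2 + σ^2

M_X(t) = e^(μ*t + σ^2*t^2/2)
M^(2)(t) = μ^2*e^(μ*t)*e^(σ^2*t^2/2) + 2*μ*σ^2*t*e^(μ*t)*e^(σ^2*t^2/2) + σ^4*t^2*e^(μ*t)*e^(σ^2*t^2/2) + σ^2*e^(μ*t)*e^(σ^2*t^2/2)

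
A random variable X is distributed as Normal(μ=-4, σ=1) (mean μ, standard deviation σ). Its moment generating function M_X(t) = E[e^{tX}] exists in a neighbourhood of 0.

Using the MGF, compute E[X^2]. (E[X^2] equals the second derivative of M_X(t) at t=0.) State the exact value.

M_X(t) = e^(t^2/2 - 4*t)
M′(t) = t*e^(-4*t)*e^(t^2/2) - 4*e^(-4*t)*e^(t^2/2)
M′′(t) = (t^2*e^(t^2/2) - 8*t*e^(t^2/2) + 17*e^(t^2/2))*e^(-4*t)

E[X^2] = M′′(0) = 17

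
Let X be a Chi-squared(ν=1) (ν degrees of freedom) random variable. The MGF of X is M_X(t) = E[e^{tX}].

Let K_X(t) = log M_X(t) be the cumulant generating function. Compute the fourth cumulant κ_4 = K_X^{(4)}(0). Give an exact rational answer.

κ_4 = K^(4)(0) = 48

M_X(t) = 1/√(1 - 2*t)
K_X(t) = log M_X(t) = -log(1 - 2*t)/2
K^(4)(t) = 48/(16*t^4 - 32*t^3 + 24*t^2 - 8*t + 1)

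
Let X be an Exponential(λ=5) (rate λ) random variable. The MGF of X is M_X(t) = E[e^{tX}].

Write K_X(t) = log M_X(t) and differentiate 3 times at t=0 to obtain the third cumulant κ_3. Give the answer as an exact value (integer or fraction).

M_X(t) = 5/(5 - t)
K_X(t) = log M_X(t) = -log(5 - t) + log(5)
D^3[K](t) = -2/(t^3 - 15*t^2 + 75*t - 125)

κ_3 = D^3[K](0) = 2/125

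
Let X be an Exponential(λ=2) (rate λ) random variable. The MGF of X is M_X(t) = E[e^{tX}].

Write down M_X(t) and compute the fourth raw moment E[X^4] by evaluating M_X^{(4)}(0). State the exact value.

M_X(t) = 2/(2 - t)
M′(t) = 2/(t^2 - 4*t + 4)
M′′(t) = -4/(t^3 - 6*t^2 + 12*t - 8)
M′′′(t) = 12/(t^4 - 8*t^3 + 24*t^2 - 32*t + 16)
M′′′′(t) = -48/(t^5 - 10*t^4 + 40*t^3 - 80*t^2 + 80*t - 32)

E[X^4] = M′′′′(0) = 3/2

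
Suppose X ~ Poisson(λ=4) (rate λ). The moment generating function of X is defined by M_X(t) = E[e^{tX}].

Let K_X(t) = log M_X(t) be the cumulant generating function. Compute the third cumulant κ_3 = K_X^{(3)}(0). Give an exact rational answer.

κ_3 = K′′′(0) = 4

M_X(t) = e^(4*e^(t) - 4)
K_X(t) = log M_X(t) = 4*e^(t) - 4
K′(t) = 4*e^(t)
K′′(t) = 4*e^(t)
K′′′(t) = 4*e^(t)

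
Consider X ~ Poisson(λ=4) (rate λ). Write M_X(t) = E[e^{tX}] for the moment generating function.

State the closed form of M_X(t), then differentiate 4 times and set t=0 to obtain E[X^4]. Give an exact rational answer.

E[X^4] = M^(4)(0) = 756

M_X(t) = e^(4*e^(t) - 4)
M^(4)(t) = (256*e^(4*t)*e^(4*e^(t)) + 384*e^(3*t)*e^(4*e^(t)) + 112*e^(2*t)*e^(4*e^(t)) + 4*e^(t)*e^(4*e^(t)))*e^(-4)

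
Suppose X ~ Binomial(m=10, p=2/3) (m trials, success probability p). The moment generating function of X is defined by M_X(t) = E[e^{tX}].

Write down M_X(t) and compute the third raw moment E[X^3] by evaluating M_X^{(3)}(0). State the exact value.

E[X^3] = M^(3)(0) = 340

M_X(t) = (2*e^(t)/3 + 1/3)^10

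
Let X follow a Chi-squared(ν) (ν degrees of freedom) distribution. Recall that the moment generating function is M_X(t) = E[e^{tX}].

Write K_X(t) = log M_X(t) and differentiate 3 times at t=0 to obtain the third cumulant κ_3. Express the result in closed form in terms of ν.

κ_3 = d^3K/dt^3 |_{t=0} = 8*ν

M_X(t) = (1 - 2*t)^(-ν/2)
K_X(t) = log M_X(t) = -ν*log(1 - 2*t)/2
dK/dt = -ν/(2*t - 1)
d^2K/dt^2 = 2*ν/(4*t^2 - 4*t + 1)
d^3K/dt^3 = -8*ν/(8*t^3 - 12*t^2 + 6*t - 1)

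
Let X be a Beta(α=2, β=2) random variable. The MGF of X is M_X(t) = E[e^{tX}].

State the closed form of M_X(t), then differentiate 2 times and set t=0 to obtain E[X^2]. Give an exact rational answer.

M_X(t) = ₁F₁(2; 4; t)
D^2[M](t) = 3*₁F₁(4; 6; t)/10

E[X^2] = D^2[M](0) = 3/10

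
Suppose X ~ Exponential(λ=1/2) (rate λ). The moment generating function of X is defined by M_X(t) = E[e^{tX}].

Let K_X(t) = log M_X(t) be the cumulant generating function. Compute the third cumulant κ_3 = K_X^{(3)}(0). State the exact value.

M_X(t) = 1/(2*(1/2 - t))
K_X(t) = log M_X(t) = -log(1/2 - t) - log(2)
K^(3)(t) = -16/(8*t^3 - 12*t^2 + 6*t - 1)

κ_3 = K^(3)(0) = 16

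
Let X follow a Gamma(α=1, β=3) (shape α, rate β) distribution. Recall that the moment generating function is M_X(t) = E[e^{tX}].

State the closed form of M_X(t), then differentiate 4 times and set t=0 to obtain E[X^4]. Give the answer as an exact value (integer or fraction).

M_X(t) = 3/(3 - t)
M′(t) = 3/(t^2 - 6*t + 9)
M′′(t) = -6/(t^3 - 9*t^2 + 27*t - 27)
M′′′(t) = 18/(t^4 - 12*t^3 + 54*t^2 - 108*t + 81)
M′′′′(t) = -72/(t^5 - 15*t^4 + 90*t^3 - 270*t^2 + 405*t - 243)

E[X^4] = M′′′′(0) = 8/27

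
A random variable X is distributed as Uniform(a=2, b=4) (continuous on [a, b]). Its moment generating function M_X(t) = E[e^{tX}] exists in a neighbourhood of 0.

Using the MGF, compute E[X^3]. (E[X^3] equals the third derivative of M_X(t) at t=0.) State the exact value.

E[X^3] = D^3[M](0) = 30

M_X(t) = (e^(4*t) - e^(2*t))/(2*t)
D^3[M](t) = (32*t^3*e^(4*t) - 4*t^3*e^(2*t) - 24*t^2*e^(4*t) + 6*t^2*e^(2*t) + 12*t*e^(4*t) - 6*t*e^(2*t) - 3*e^(4*t) + 3*e^(2*t))/t^4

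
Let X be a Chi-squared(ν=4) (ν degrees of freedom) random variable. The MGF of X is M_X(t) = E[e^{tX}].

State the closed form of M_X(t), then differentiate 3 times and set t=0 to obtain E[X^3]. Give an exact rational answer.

M_X(t) = (1 - 2*t)^(-2)
M′(t) = -4/(8*t^3 - 12*t^2 + 6*t - 1)
M′′(t) = 24/(16*t^4 - 32*t^3 + 24*t^2 - 8*t + 1)
M′′′(t) = -192/(32*t^5 - 80*t^4 + 80*t^3 - 40*t^2 + 10*t - 1)

E[X^3] = M′′′(0) = 192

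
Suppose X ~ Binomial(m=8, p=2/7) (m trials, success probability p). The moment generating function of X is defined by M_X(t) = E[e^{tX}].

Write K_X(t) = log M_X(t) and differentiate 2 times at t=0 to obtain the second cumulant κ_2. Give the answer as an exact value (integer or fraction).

M_X(t) = (2*e^(t)/7 + 5/7)^8
K_X(t) = log M_X(t) = 8*log(2*e^(t)/7 + 5/7)
dK/dt = 16*e^(t)/(2*e^(t) + 5)
d^2K/dt^2 = 80*e^(t)/(4*e^(2*t) + 20*e^(t) + 25)

κ_2 = d^2K/dt^2 |_{t=0} = 80/49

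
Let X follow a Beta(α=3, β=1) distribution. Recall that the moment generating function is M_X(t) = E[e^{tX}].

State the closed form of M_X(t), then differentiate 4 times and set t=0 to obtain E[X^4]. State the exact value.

E[X^4] = M′′′′(0) = 3/7

M_X(t) = ₁F₁(3; 4; t)
M′(t) = 3*₁F₁(4; 5; t)/4
M′′(t) = 3*₁F₁(5; 6; t)/5
M′′′(t) = ₁F₁(6; 7; t)/2
M′′′′(t) = 3*₁F₁(7; 8; t)/7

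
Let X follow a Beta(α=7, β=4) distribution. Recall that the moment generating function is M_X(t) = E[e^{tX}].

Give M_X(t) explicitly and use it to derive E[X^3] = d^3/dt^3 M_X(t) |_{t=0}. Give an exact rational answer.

E[X^3] = M^(3)(0) = 42/143

M_X(t) = ₁F₁(7; 11; t)
M^(3)(t) = 42*₁F₁(10; 14; t)/143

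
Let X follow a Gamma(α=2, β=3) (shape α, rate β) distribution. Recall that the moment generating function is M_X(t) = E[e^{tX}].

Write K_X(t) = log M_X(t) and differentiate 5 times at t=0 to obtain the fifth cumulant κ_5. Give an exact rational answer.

κ_5 = K′′′′′(0) = 16/81

M_X(t) = 9/(3 - t)^2
K_X(t) = log M_X(t) = -2*log(3 - t) + 2*log(3)
K′(t) = -2/(t - 3)
K′′(t) = 2/(t^2 - 6*t + 9)
K′′′(t) = -4/(t^3 - 9*t^2 + 27*t - 27)
K′′′′(t) = 12/(t^4 - 12*t^3 + 54*t^2 - 108*t + 81)
K′′′′′(t) = -48/(t^5 - 15*t^4 + 90*t^3 - 270*t^2 + 405*t - 243)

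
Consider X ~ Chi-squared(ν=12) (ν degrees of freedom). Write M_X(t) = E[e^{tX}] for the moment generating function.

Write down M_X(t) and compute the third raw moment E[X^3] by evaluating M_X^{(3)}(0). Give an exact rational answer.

E[X^3] = d^3M/dt^3 |_{t=0} = 2688

M_X(t) = (1 - 2*t)^(-6)
dM/dt = -12/(128*t^7 - 448*t^6 + 672*t^5 - 560*t^4 + 280*t^3 - 84*t^2 + 14*t - 1)
d^2M/dt^2 = 168/(256*t^8 - 1024*t^7 + 1792*t^6 - 1792*t^5 + 1120*t^4 - 448*t^3 + 112*t^2 - 16*t + 1)
d^3M/dt^3 = -2688/(512*t^9 - 2304*t^8 + 4608*t^7 - 5376*t^6 + 4032*t^5 - 2016*t^4 + 672*t^3 - 144*t^2 + 18*t - 1)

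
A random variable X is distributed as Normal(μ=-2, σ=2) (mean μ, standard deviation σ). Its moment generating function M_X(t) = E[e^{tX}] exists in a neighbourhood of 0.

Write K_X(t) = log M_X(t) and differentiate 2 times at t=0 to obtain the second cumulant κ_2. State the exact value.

κ_2 = d^2K/dt^2 |_{t=0} = 4

M_X(t) = e^(2*t^2 - 2*t)
K_X(t) = log M_X(t) = 2*t^2 - 2*t
dK/dt = 4*t - 2
d^2K/dt^2 = 4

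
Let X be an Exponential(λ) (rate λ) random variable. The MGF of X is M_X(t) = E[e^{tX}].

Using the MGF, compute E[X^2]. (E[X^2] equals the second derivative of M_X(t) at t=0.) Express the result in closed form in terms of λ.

M_X(t) = λ/(λ - t)
M′(t) = λ/(λ^2 - 2*λ*t + t^2)
M′′(t) = -2*λ/(-λ^3 + 3*λ^2*t - 3*λ*t^2 + t^3)

E[X^2] = M′′(0) = 2/λ^2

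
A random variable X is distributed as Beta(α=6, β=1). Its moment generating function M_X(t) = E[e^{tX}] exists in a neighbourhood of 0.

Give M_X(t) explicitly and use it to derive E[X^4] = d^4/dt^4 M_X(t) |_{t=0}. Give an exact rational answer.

M_X(t) = ₁F₁(6; 7; t)
dM/dt = 6*₁F₁(7; 8; t)/7
d^2M/dt^2 = 3*₁F₁(8; 9; t)/4
d^3M/dt^3 = 2*₁F₁(9; 10; t)/3
d^4M/dt^4 = 3*₁F₁(10; 11; t)/5

E[X^4] = d^4M/dt^4 |_{t=0} = 3/5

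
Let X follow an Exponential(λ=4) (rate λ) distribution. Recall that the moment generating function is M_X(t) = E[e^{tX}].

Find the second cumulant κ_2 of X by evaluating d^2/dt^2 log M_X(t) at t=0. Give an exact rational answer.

M_X(t) = 4/(4 - t)
K_X(t) = log M_X(t) = -log(4 - t) + 2*log(2)
K^(2)(t) = 1/(t^2 - 8*t + 16)

κ_2 = K^(2)(0) = 1/16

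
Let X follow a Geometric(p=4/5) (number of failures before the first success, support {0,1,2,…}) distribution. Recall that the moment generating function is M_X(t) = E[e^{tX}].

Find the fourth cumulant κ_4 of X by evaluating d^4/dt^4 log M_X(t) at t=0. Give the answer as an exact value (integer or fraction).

κ_4 = d^4K/dt^4 |_{t=0} = 115/128

M_X(t) = 4/(5*(1 - e^(t)/5))
K_X(t) = log M_X(t) = -log(1 - e^(t)/5) - log(5) + 2*log(2)
dK/dt = -e^(t)/(e^(t) - 5)
d^2K/dt^2 = 5*e^(t)/(e^(2*t) - 10*e^(t) + 25)
d^3K/dt^3 = (-5*e^(2*t) - 25*e^(t))/(e^(3*t) - 15*e^(2*t) + 75*e^(t) - 125)
d^4K/dt^4 = (5*e^(3*t) + 100*e^(2*t) + 125*e^(t))/(e^(4*t) - 20*e^(3*t) + 150*e^(2*t) - 500*e^(t) + 625)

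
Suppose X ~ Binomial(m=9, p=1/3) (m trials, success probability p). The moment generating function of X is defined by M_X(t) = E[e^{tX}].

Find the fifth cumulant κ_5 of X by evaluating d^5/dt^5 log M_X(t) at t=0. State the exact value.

κ_5 = K^(5)(0) = -10/9

M_X(t) = (e^(t)/3 + 2/3)^9
K_X(t) = log M_X(t) = 9*log(e^(t)/3 + 2/3)
K^(5)(t) = (-18*e^(4*t) + 396*e^(3*t) - 792*e^(2*t) + 144*e^(t))/(e^(5*t) + 10*e^(4*t) + 40*e^(3*t) + 80*e^(2*t) + 80*e^(t) + 32)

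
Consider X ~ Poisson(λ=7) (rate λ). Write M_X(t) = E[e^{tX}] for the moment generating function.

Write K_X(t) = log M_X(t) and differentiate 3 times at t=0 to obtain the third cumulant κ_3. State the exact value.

κ_3 = D^3[K](0) = 7

M_X(t) = e^(7*e^(t) - 7)
K_X(t) = log M_X(t) = 7*e^(t) - 7
D^3[K](t) = 7*e^(t)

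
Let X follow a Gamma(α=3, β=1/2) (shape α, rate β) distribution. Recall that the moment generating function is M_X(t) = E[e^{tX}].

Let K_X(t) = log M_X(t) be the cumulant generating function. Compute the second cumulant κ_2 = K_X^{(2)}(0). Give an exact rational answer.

κ_2 = K^(2)(0) = 12

M_X(t) = 1/(8*(1/2 - t)^3)
K_X(t) = log M_X(t) = -3*log(1/2 - t) - 3*log(2)
K^(2)(t) = 12/(4*t^2 - 4*t + 1)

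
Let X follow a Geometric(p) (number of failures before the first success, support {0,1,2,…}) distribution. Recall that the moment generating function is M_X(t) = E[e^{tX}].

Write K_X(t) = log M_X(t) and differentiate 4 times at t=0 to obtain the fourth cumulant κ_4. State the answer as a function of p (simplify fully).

M_X(t) = p/(-(1 - p)*e^(t) + 1)
K_X(t) = log M_X(t) = log(p) - log(-(1 - p)*e^(t) + 1)
dK/dt = (-p*e^(t) + e^(t))/(p*e^(t) - e^(t) + 1)
d^2K/dt^2 = (-p*e^(t) + e^(t))/(p^2*e^(2*t) - 2*p*e^(2*t) + 2*p*e^(t) + e^(2*t) - 2*e^(t) + 1)

κ_4 = d^4K/dt^4 |_{t=0} = (-p^3 + 7*p^2 - 12*p + 6)/p^4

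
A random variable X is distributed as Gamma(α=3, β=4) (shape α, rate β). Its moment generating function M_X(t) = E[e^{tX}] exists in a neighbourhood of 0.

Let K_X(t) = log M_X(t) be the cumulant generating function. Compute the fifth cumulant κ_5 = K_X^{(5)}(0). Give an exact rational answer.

M_X(t) = 64/(4 - t)^3
K_X(t) = log M_X(t) = -3*log(4 - t) + 6*log(2)
K′(t) = -3/(t - 4)
K′′(t) = 3/(t^2 - 8*t + 16)
K′′′(t) = -6/(t^3 - 12*t^2 + 48*t - 64)
K′′′′(t) = 18/(t^4 - 16*t^3 + 96*t^2 - 256*t + 256)
K′′′′′(t) = -72/(t^5 - 20*t^4 + 160*t^3 - 640*t^2 + 1280*t - 1024)

κ_5 = K′′′′′(0) = 9/128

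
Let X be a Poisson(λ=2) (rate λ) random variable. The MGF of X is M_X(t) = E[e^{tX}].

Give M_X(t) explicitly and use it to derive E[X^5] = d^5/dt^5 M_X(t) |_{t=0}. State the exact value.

M_X(t) = e^(2*e^(t) - 2)
M′(t) = 2*e^(-2)*e^(t)*e^(2*e^(t))
M′′(t) = (4*e^(2*t)*e^(2*e^(t)) + 2*e^(t)*e^(2*e^(t)))*e^(-2)
M′′′(t) = (8*e^(3*t)*e^(2*e^(t)) + 12*e^(2*t)*e^(2*e^(t)) + 2*e^(t)*e^(2*e^(t)))*e^(-2)
M′′′′(t) = (16*e^(4*t)*e^(2*e^(t)) + 48*e^(3*t)*e^(2*e^(t)) + 28*e^(2*t)*e^(2*e^(t)) + 2*e^(t)*e^(2*e^(t)))*e^(-2)
M′′′′′(t) = (32*e^(5*t)*e^(2*e^(t)) + 160*e^(4*t)*e^(2*e^(t)) + 200*e^(3*t)*e^(2*e^(t)) + 60*e^(2*t)*e^(2*e^(t)) + 2*e^(t)*e^(2*e^(t)))*e^(-2)

E[X^5] = M′′′′′(0) = 454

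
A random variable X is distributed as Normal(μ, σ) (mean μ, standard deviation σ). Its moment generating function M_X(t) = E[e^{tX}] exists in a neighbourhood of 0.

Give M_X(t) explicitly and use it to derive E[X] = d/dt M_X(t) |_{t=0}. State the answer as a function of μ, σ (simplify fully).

E[X] = M′(0) = μ

M_X(t) = e^(μ*t + σ^2*t^2/2)
M′(t) = μ*e^(μ*t)*e^(σ^2*t^2/2) + σ^2*t*e^(μ*t)*e^(σ^2*t^2/2)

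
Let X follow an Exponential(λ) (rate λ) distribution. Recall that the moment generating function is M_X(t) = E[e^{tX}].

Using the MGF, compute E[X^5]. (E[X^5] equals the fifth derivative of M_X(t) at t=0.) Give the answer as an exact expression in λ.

M_X(t) = λ/(λ - t)
M′(t) = λ/(λ^2 - 2*λ*t + t^2)
M′′(t) = -2*λ/(-λ^3 + 3*λ^2*t - 3*λ*t^2 + t^3)
M′′′(t) = 6*λ/(λ^4 - 4*λ^3*t + 6*λ^2*t^2 - 4*λ*t^3 + t^4)
M′′′′(t) = -24*λ/(-λ^5 + 5*λ^4*t - 10*λ^3*t^2 + 10*λ^2*t^3 - 5*λ*t^4 + t^5)
M′′′′′(t) = 120*λ/(λ^6 - 6*λ^5*t + 15*λ^4*t^2 - 20*λ^3*t^3 + 15*λ^2*t^4 - 6*λ*t^5 + t^6)

E[X^5] = M′′′′′(0) = 120/λ^5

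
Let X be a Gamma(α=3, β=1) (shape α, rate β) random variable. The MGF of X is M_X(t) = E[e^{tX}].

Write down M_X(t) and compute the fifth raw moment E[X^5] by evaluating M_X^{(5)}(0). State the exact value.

E[X^5] = M^(5)(0) = 2520

M_X(t) = (1 - t)^(-3)
M^(5)(t) = 2520/(t^8 - 8*t^7 + 28*t^6 - 56*t^5 + 70*t^4 - 56*t^3 + 28*t^2 - 8*t + 1)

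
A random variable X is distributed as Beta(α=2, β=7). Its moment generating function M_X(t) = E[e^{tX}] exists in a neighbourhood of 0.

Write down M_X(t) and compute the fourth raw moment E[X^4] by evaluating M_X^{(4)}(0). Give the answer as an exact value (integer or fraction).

M_X(t) = ₁F₁(2; 9; t)
M′(t) = 2*₁F₁(3; 10; t)/9
M′′(t) = ₁F₁(4; 11; t)/15
M′′′(t) = 4*₁F₁(5; 12; t)/165
M′′′′(t) = ₁F₁(6; 13; t)/99

E[X^4] = M′′′′(0) = 1/99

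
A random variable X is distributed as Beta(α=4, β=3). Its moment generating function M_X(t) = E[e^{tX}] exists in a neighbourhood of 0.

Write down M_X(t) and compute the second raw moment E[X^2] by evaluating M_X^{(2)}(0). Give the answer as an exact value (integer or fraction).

M_X(t) = ₁F₁(4; 7; t)
M^(2)(t) = 5*₁F₁(6; 9; t)/14

E[X^2] = M^(2)(0) = 5/14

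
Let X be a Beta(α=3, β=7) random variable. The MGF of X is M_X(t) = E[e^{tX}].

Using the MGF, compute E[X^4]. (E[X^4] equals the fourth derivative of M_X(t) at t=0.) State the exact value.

M_X(t) = ₁F₁(3; 10; t)
M^(4)(t) = 3*₁F₁(7; 14; t)/143

E[X^4] = M^(4)(0) = 3/143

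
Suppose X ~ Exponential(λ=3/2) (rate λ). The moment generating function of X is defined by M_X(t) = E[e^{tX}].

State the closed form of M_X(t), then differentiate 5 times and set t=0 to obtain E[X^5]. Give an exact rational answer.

E[X^5] = M^(5)(0) = 1280/81

M_X(t) = 3/(2*(3/2 - t))
M^(5)(t) = 11520/(64*t^6 - 576*t^5 + 2160*t^4 - 4320*t^3 + 4860*t^2 - 2916*t + 729)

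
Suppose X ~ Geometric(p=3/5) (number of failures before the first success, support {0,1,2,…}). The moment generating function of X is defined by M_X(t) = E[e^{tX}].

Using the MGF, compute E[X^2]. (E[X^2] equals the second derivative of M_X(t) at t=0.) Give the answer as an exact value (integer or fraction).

M_X(t) = 3/(5*(1 - 2*e^(t)/5))
dM/dt = 6*e^(t)/(4*e^(2*t) - 20*e^(t) + 25)
d^2M/dt^2 = (-12*e^(2*t) - 30*e^(t))/(8*e^(3*t) - 60*e^(2*t) + 150*e^(t) - 125)

E[X^2] = d^2M/dt^2 |_{t=0} = 14/9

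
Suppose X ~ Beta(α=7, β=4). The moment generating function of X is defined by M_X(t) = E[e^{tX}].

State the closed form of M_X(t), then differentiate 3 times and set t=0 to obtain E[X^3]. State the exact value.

E[X^3] = M′′′(0) = 42/143

M_X(t) = ₁F₁(7; 11; t)
M′(t) = 7*₁F₁(8; 12; t)/11
M′′(t) = 14*₁F₁(9; 13; t)/33
M′′′(t) = 42*₁F₁(10; 14; t)/143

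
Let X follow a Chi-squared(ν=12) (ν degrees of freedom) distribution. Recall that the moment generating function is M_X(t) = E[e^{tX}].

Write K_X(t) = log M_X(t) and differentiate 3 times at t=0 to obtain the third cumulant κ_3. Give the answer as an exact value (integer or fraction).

κ_3 = K′′′(0) = 96

M_X(t) = (1 - 2*t)^(-6)
K_X(t) = log M_X(t) = -6*log(1 - 2*t)
K′(t) = -12/(2*t - 1)
K′′(t) = 24/(4*t^2 - 4*t + 1)
K′′′(t) = -96/(8*t^3 - 12*t^2 + 6*t - 1)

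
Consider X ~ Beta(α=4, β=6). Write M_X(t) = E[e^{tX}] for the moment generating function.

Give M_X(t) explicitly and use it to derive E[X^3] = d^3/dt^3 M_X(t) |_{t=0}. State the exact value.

E[X^3] = d^3M/dt^3 |_{t=0} = 1/11

M_X(t) = ₁F₁(4; 10; t)
dM/dt = 2*₁F₁(5; 11; t)/5
d^2M/dt^2 = 2*₁F₁(6; 12; t)/11
d^3M/dt^3 = ₁F₁(7; 13; t)/11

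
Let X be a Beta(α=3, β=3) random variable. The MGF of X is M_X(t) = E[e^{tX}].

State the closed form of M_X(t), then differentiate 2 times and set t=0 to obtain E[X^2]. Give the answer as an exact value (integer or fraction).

E[X^2] = d^2M/dt^2 |_{t=0} = 2/7

M_X(t) = ₁F₁(3; 6; t)
dM/dt = ₁F₁(4; 7; t)/2
d^2M/dt^2 = 2*₁F₁(5; 8; t)/7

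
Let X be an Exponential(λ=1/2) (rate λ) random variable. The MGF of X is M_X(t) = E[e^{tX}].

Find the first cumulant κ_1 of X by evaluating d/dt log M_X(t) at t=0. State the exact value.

M_X(t) = 1/(2*(1/2 - t))
K_X(t) = log M_X(t) = -log(1/2 - t) - log(2)
D[K](t) = -2/(2*t - 1)

κ_1 = D[K](0) = 2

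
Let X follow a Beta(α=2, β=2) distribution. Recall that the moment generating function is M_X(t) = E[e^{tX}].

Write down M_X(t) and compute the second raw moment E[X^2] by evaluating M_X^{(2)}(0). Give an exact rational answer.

E[X^2] = d^2M/dt^2 |_{t=0} = 3/10

M_X(t) = ₁F₁(2; 4; t)
dM/dt = ₁F₁(3; 5; t)/2
d^2M/dt^2 = 3*₁F₁(4; 6; t)/10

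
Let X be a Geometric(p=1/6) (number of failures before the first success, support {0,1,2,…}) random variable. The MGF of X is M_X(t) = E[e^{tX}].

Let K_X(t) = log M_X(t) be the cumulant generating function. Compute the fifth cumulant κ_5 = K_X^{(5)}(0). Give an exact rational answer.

κ_5 = K′′′′′(0) = 119130

M_X(t) = 1/(6*(1 - 5*e^(t)/6))
K_X(t) = log M_X(t) = -log(1 - 5*e^(t)/6) - log(6)
K′(t) = -5*e^(t)/(5*e^(t) - 6)
K′′(t) = 30*e^(t)/(25*e^(2*t) - 60*e^(t) + 36)
K′′′(t) = (-150*e^(2*t) - 180*e^(t))/(125*e^(3*t) - 450*e^(2*t) + 540*e^(t) - 216)
K′′′′(t) = (750*e^(3*t) + 3600*e^(2*t) + 1080*e^(t))/(625*e^(4*t) - 3000*e^(3*t) + 5400*e^(2*t) - 4320*e^(t) + 1296)
K′′′′′(t) = (-3750*e^(4*t) - 49500*e^(3*t) - 59400*e^(2*t) - 6480*e^(t))/(3125*e^(5*t) - 18750*e^(4*t) + 45000*e^(3*t) - 54000*e^(2*t) + 32400*e^(t) - 7776)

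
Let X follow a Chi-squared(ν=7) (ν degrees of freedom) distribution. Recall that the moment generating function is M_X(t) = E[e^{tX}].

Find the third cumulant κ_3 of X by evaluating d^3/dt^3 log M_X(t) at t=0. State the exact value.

M_X(t) = (1 - 2*t)^(-7/2)
K_X(t) = log M_X(t) = -7*log(1 - 2*t)/2
K′(t) = -7/(2*t - 1)
K′′(t) = 14/(4*t^2 - 4*t + 1)
K′′′(t) = -56/(8*t^3 - 12*t^2 + 6*t - 1)

κ_3 = K′′′(0) = 56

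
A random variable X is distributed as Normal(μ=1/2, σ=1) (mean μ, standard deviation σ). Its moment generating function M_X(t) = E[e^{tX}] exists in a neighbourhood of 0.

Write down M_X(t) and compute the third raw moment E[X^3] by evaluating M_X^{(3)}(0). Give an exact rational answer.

M_X(t) = e^(t^2/2 + t/2)
dM/dt = t*e^(t/2)*e^(t^2/2) + e^(t/2)*e^(t^2/2)/2
d^2M/dt^2 = t^2*e^(t/2)*e^(t^2/2) + t*e^(t/2)*e^(t^2/2) + 5*e^(t/2)*e^(t^2/2)/4
d^3M/dt^3 = t^3*e^(t/2)*e^(t^2/2) + 3*t^2*e^(t/2)*e^(t^2/2)/2 + 15*t*e^(t/2)*e^(t^2/2)/4 + 13*e^(t/2)*e^(t^2/2)/8

E[X^3] = d^3M/dt^3 |_{t=0} = 13/8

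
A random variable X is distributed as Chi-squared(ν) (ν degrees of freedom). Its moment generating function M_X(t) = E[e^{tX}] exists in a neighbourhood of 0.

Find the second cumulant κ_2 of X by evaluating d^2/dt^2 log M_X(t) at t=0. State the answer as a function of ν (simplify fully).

κ_2 = d^2K/dt^2 |_{t=0} = 2*ν

M_X(t) = (1 - 2*t)^(-ν/2)
K_X(t) = log M_X(t) = -ν*log(1 - 2*t)/2
dK/dt = -ν/(2*t - 1)
d^2K/dt^2 = 2*ν/(4*t^2 - 4*t + 1)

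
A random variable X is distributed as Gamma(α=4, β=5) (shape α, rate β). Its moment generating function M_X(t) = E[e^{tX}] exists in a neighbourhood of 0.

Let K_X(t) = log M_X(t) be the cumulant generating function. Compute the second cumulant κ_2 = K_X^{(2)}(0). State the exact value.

M_X(t) = 625/(5 - t)^4
K_X(t) = log M_X(t) = -4*log(5 - t) + 4*log(5)
D^2[K](t) = 4/(t^2 - 10*t + 25)

κ_2 = D^2[K](0) = 4/25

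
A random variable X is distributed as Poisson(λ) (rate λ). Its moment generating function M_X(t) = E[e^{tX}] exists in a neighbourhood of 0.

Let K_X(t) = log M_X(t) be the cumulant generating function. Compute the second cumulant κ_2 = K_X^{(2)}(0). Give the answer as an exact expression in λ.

M_X(t) = e^(λ*(e^(t) - 1))
K_X(t) = log M_X(t) = λ*(e^(t) - 1)
K′(t) = λ*e^(t)
K′′(t) = λ*e^(t)

κ_2 = K′′(0) = λ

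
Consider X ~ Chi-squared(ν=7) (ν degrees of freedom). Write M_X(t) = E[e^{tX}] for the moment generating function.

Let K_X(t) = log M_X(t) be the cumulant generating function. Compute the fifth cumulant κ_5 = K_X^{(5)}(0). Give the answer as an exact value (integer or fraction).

M_X(t) = (1 - 2*t)^(-7/2)
K_X(t) = log M_X(t) = -7*log(1 - 2*t)/2
K′(t) = -7/(2*t - 1)
K′′(t) = 14/(4*t^2 - 4*t + 1)
K′′′(t) = -56/(8*t^3 - 12*t^2 + 6*t - 1)
K′′′′(t) = 336/(16*t^4 - 32*t^3 + 24*t^2 - 8*t + 1)
K′′′′′(t) = -2688/(32*t^5 - 80*t^4 + 80*t^3 - 40*t^2 + 10*t - 1)

κ_5 = K′′′′′(0) = 2688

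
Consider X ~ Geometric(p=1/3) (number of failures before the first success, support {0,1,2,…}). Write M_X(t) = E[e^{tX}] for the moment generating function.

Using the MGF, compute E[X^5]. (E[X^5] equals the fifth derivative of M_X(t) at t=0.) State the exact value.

E[X^5] = D^5[M](0) = 9002

M_X(t) = 1/(3*(1 - 2*e^(t)/3))
D^5[M](t) = (32*e^(5*t) + 1248*e^(4*t) + 4752*e^(3*t) + 2808*e^(2*t) + 162*e^(t))/(64*e^(6*t) - 576*e^(5*t) + 2160*e^(4*t) - 4320*e^(3*t) + 4860*e^(2*t) - 2916*e^(t) + 729)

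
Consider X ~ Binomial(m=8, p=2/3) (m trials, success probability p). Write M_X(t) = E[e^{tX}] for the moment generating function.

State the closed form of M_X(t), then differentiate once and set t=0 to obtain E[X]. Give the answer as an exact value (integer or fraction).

E[X] = M^(1)(0) = 16/3

M_X(t) = (2*e^(t)/3 + 1/3)^8
M^(1)(t) = 2048*e^(8*t)/6561 + 7168*e^(7*t)/6561 + 3584*e^(6*t)/2187 + 8960*e^(5*t)/6561 + 4480*e^(4*t)/6561 + 448*e^(3*t)/2187 + 224*e^(2*t)/6561 + 16*e^(t)/6561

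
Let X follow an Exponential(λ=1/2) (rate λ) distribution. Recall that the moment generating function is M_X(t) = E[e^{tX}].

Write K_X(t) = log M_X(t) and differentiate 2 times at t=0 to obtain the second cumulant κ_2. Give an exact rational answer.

κ_2 = K′′(0) = 4

M_X(t) = 1/(2*(1/2 - t))
K_X(t) = log M_X(t) = -log(1/2 - t) - log(2)
K′(t) = -2/(2*t - 1)
K′′(t) = 4/(4*t^2 - 4*t + 1)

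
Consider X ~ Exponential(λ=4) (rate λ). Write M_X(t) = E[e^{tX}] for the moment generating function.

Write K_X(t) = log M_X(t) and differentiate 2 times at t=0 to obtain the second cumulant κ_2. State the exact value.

M_X(t) = 4/(4 - t)
K_X(t) = log M_X(t) = -log(4 - t) + 2*log(2)
dK/dt = -1/(t - 4)
d^2K/dt^2 = 1/(t^2 - 8*t + 16)

κ_2 = d^2K/dt^2 |_{t=0} = 1/16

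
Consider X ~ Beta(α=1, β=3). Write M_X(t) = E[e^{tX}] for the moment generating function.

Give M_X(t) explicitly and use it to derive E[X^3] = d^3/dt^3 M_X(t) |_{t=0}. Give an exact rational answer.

E[X^3] = M^(3)(0) = 1/20

M_X(t) = ₁F₁(1; 4; t)
M^(3)(t) = ₁F₁(4; 7; t)/20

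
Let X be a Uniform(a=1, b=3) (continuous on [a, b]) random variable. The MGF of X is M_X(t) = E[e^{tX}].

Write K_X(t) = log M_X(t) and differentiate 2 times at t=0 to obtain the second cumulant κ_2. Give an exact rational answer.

κ_2 = d^2K/dt^2 |_{t=0} = 1/3

M_X(t) = (e^(3*t) - e^(t))/(2*t)
K_X(t) = log M_X(t) = -log(t) + log(e^(3*t) - e^(t)) - log(2)
dK/dt = (3*t*e^(2*t) - t - e^(2*t) + 1)/(t*e^(2*t) - t)
d^2K/dt^2 = (-4*t^2*e^(2*t) + e^(4*t) - 2*e^(2*t) + 1)/(t^2*e^(4*t) - 2*t^2*e^(2*t) + t^2)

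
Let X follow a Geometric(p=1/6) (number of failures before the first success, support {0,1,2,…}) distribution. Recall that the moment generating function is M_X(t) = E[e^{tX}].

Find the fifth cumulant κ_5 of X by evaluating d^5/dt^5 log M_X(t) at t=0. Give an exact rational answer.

κ_5 = d^5K/dt^5 |_{t=0} = 119130

M_X(t) = 1/(6*(1 - 5*e^(t)/6))
K_X(t) = log M_X(t) = -log(1 - 5*e^(t)/6) - log(6)
dK/dt = -5*e^(t)/(5*e^(t) - 6)
d^2K/dt^2 = 30*e^(t)/(25*e^(2*t) - 60*e^(t) + 36)
d^3K/dt^3 = (-150*e^(2*t) - 180*e^(t))/(125*e^(3*t) - 450*e^(2*t) + 540*e^(t) - 216)
d^4K/dt^4 = (750*e^(3*t) + 3600*e^(2*t) + 1080*e^(t))/(625*e^(4*t) - 3000*e^(3*t) + 5400*e^(2*t) - 4320*e^(t) + 1296)
d^5K/dt^5 = (-3750*e^(4*t) - 49500*e^(3*t) - 59400*e^(2*t) - 6480*e^(t))/(3125*e^(5*t) - 18750*e^(4*t) + 45000*e^(3*t) - 54000*e^(2*t) + 32400*e^(t) - 7776)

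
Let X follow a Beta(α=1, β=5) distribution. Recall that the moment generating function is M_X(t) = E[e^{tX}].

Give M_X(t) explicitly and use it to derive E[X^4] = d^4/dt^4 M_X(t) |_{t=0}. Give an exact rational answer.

E[X^4] = M^(4)(0) = 1/126

M_X(t) = ₁F₁(1; 6; t)
M^(4)(t) = ₁F₁(5; 10; t)/126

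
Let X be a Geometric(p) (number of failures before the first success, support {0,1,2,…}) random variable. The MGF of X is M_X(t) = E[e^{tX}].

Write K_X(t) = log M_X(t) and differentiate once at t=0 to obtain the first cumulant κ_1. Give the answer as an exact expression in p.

κ_1 = K^(1)(0) = (1 - p)/p

M_X(t) = p/(-(1 - p)*e^(t) + 1)
K_X(t) = log M_X(t) = log(p) - log(-(1 - p)*e^(t) + 1)
K^(1)(t) = (-p*e^(t) + e^(t))/(p*e^(t) - e^(t) + 1)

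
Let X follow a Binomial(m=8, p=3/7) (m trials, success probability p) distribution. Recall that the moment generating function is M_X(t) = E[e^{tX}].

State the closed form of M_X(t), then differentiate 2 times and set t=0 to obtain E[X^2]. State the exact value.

M_X(t) = (3*e^(t)/7 + 4/7)^8

E[X^2] = M^(2)(0) = 96/7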